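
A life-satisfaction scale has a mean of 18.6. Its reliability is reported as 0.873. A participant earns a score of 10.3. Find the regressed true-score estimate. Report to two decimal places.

11.35

T̂ = 0.873(10.3) + 0.127(18.6) = 8.9919 + 2.3622 = 11.354 → 11.35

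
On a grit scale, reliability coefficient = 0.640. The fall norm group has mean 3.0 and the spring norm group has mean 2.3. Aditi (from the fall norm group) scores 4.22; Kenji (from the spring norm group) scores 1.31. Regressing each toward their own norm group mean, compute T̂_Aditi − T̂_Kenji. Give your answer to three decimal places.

2.114

T̂_Aditi = 0.640(4.22) + 0.360(3.0) = 3.78080
T̂_Kenji = 0.640(1.31) + 0.360(2.3) = 1.66640
Difference = 3.78080 − 1.66640 = 2.11440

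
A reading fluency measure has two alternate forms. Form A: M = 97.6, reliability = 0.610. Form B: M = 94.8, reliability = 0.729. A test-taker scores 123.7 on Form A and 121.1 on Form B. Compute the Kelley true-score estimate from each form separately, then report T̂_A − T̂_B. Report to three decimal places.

T̂_A = 0.610(123.7) + 0.390(97.6) = 113.52100
T̂_B = 0.729(121.1) + 0.271(94.8) = 113.97270
T̂_A − T̂_B = -0.45170

-0.452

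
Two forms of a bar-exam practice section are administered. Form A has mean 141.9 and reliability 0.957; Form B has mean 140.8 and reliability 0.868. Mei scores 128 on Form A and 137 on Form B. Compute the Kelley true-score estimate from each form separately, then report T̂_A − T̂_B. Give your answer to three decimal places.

-8.904

T̂_A = 0.957(128) + 0.043(141.9) = 128.59770
T̂_B = 0.868(137) + 0.132(140.8) = 137.50160
T̂_A − T̂_B = -8.90390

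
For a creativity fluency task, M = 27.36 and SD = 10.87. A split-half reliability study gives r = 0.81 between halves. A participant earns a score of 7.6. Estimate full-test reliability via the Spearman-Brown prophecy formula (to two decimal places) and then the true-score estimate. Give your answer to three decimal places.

9.576

Spearman-Brown: ρ = 2r/(1 + r) = 2(0.81)/(1 + 0.81) = 1.620/1.81 = 0.8950 → 0.90
T̂ = 0.90(7.6) + 0.10(27.36) = 6.840 + 2.7360 = 9.5760 → 9.576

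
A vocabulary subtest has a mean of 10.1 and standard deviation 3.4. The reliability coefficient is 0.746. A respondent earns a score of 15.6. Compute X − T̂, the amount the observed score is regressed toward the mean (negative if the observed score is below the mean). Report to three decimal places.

1.397

T̂ = 0.746(15.6) + 0.254(10.1) = 11.6376 + 2.5654 = 14.20300 → 14.2030
X − T̂ = 15.6 − 14.2030 = 1.3970 → 1.397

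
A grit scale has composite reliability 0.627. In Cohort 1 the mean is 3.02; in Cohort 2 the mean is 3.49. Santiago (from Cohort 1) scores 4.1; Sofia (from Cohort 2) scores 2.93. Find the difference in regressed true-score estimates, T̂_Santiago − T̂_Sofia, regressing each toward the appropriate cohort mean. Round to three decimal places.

0.558

T̂_Santiago = 0.627(4.1) + 0.373(3.02) = 3.69716
T̂_Sofia = 0.627(2.93) + 0.373(3.49) = 3.13888
Difference = 3.69716 − 3.13888 = 0.55828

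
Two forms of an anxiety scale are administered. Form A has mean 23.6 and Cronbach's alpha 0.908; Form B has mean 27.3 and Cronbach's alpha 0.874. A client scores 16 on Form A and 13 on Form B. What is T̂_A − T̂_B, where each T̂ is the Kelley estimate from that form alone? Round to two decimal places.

1.90

T̂_A = 0.908(16) + 0.092(23.6) = 16.6992
T̂_B = 0.874(13) + 0.126(27.3) = 14.8018
T̂_A − T̂_B = 1.8974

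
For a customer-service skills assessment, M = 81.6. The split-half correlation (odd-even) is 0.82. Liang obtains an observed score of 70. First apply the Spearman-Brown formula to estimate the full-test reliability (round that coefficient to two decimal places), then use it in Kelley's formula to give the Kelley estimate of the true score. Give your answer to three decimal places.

71.160

Spearman-Brown: ρ = 2r/(1 + r) = 2(0.82)/(1 + 0.82) = 1.640/1.82 = 0.9011 → 0.90
Weight the observed score by reliability and the mean by (1 − reliability): T̂ = 0.90·70 + 0.10·81.6 = 63.00 + 8.160 = 71.1600.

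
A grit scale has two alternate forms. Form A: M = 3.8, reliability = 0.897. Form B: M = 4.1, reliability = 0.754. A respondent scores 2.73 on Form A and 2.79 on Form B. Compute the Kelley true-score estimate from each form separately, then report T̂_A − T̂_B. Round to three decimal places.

-0.272

T̂_A = 0.897(2.73) + 0.103(3.8) = 2.84021
T̂_B = 0.754(2.79) + 0.246(4.1) = 3.11226
T̂_A − T̂_B = -0.27205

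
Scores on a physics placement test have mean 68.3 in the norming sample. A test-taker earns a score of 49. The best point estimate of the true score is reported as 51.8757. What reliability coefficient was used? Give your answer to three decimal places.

0.851

T̂ = ρX + (1 − ρ)μ  ⇒  T̂ − μ = ρ(X − μ)
ρ = (T̂ − μ)/(X − μ) = (51.8757 − 68.3) / (49 − 68.3) = -16.4243 / -19.3 = 0.85100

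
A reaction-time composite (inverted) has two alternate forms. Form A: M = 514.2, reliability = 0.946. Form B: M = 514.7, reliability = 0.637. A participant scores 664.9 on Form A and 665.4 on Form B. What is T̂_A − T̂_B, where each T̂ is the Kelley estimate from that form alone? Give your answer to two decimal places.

T̂_A = 0.946(664.9) + 0.054(514.2) = 656.7622
T̂_B = 0.637(665.4) + 0.363(514.7) = 610.6959
T̂_A − T̂_B = 46.0663

46.07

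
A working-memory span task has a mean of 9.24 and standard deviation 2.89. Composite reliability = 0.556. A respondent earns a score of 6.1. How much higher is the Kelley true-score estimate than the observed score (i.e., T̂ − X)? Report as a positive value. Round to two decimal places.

T̂ = 0.556(6.1) + 0.444(9.24) = 3.3916 + 4.10256 = 7.4942 → 7.494
T̂ − X = 7.494 − 6.1 = 1.394 → 1.39

1.39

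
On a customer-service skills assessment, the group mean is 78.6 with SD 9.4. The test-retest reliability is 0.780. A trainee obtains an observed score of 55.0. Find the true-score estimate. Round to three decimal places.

60.192

Kelley's formula gives T̂ = 0.780·55.0 + 0.220·78.6 = 42.9000 + 17.2920 = 60.1920.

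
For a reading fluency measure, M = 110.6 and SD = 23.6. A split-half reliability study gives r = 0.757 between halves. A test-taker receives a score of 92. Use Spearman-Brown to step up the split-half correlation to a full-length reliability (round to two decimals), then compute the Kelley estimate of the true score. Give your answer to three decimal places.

Spearman-Brown: ρ = 2r/(1 + r) = 2(0.757)/(1 + 0.757) = 1.5140/1.757 = 0.8617 → 0.86
T̂ = ρX + (1 − ρ)μ
  = 0.86 × 92 + 0.14 × 110.6
  = 79.12 + 15.484
  = 94.6040
  ≈ 94.604

94.604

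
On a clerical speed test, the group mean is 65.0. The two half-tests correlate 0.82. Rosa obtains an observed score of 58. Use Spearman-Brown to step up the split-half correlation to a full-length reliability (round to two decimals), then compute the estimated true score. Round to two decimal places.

Spearman-Brown: ρ = 2r/(1 + r) = 2(0.82)/(1 + 0.82) = 1.640/1.82 = 0.9011 → 0.90
T̂ = ρX + (1 − ρ)μ
  = 0.90 × 58 + 0.10 × 65.0
  = 52.20 + 6.500
  = 58.700
  ≈ 58.70

58.70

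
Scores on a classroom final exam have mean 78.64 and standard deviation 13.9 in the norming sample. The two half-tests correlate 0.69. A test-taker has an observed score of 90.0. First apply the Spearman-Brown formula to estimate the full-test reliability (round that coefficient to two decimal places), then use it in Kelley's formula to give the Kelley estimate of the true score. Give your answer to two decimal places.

87.96

Spearman-Brown: ρ = 2r/(1 + r) = 2(0.69)/(1 + 0.69) = 1.380/1.69 = 0.8166 → 0.82
T̂ = ρX + (1 − ρ)μ
  = 0.82 × 90.0 + 0.18 × 78.64
  = 73.800 + 14.1552
  = 87.955
  ≈ 87.96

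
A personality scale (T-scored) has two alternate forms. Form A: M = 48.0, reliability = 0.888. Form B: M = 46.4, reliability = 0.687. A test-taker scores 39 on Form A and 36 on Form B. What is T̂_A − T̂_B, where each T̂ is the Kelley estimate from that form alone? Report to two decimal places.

0.75

T̂_A = 0.888(39) + 0.112(48.0) = 40.0080
T̂_B = 0.687(36) + 0.313(46.4) = 39.2552
T̂_A − T̂_B = 0.7528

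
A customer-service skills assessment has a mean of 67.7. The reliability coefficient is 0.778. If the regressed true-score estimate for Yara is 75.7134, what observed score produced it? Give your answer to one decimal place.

78.0

T̂ = ρX + (1 − ρ)μ  ⇒  X = (T̂ − (1 − ρ)μ) / ρ
X = (75.7134 − 0.222 × 67.7) / 0.778 = (75.7134 − 15.0294) / 0.778 = 60.6840 / 0.778 = 78.000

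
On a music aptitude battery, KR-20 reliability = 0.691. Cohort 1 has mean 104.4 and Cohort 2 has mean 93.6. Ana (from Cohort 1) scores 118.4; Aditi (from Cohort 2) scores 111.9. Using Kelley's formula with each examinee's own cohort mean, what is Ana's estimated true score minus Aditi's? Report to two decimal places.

T̂_Ana = 0.691(118.4) + 0.309(104.4) = 114.0740
T̂_Aditi = 0.691(111.9) + 0.309(93.6) = 106.2453
Difference = 114.0740 − 106.2453 = 7.8287

7.83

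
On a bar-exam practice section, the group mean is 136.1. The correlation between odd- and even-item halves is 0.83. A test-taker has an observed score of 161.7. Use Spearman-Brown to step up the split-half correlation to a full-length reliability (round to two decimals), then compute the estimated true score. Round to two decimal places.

159.40

Spearman-Brown: ρ = 2r/(1 + r) = 2(0.83)/(1 + 0.83) = 1.660/1.83 = 0.9071 → 0.91
Weight the observed score by reliability and the mean by (1 − reliability): T̂ = 0.91·161.7 + 0.09·136.1 = 147.147 + 12.249 = 159.396.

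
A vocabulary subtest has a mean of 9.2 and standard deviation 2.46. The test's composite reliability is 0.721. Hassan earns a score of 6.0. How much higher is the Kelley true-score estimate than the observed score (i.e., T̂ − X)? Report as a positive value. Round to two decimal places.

Kelley's formula gives T̂ = 0.721·6.0 + 0.279·9.2 = 4.3260 + 2.5668 = 6.8928.
T̂ − X = 6.893 − 6.0 = 0.893 → 0.89

0.89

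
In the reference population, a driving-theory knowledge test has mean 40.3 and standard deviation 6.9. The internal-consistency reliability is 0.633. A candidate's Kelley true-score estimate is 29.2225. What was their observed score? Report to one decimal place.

T̂ = ρX + (1 − ρ)μ  ⇒  X = (T̂ − (1 − ρ)μ) / ρ
X = (29.2225 − 0.367 × 40.3) / 0.633 = (29.2225 − 14.7901) / 0.633 = 14.4324 / 0.633 = 22.800

22.8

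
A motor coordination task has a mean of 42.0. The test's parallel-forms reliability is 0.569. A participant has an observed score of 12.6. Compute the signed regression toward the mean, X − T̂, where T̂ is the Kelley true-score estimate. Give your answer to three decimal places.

T̂ = 0.569(12.6) + 0.431(42.0) = 7.1694 + 18.1020 = 25.27140 → 25.2714
X − T̂ = 12.6 − 25.2714 = -12.6714 → -12.671

-12.671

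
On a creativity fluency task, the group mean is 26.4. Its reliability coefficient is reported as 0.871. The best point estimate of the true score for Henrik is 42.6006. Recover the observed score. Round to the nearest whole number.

45

T̂ = ρX + (1 − ρ)μ  ⇒  X = (T̂ − (1 − ρ)μ) / ρ
X = (42.6006 − 0.129 × 26.4) / 0.871 = (42.6006 − 3.4056) / 0.871 = 39.1950 / 0.871 = 45.00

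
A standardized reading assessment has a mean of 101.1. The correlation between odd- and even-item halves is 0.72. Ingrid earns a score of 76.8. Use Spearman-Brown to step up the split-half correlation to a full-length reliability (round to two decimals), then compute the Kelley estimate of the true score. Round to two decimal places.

80.69

Spearman-Brown: ρ = 2r/(1 + r) = 2(0.72)/(1 + 0.72) = 1.440/1.72 = 0.8372 → 0.84
T̂ = 0.84(76.8) + 0.16(101.1) = 64.512 + 16.176 = 80.688 → 80.69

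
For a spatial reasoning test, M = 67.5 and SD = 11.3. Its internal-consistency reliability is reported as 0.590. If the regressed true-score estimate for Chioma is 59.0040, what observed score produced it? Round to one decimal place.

53.1

T̂ = ρX + (1 − ρ)μ  ⇒  X = (T̂ − (1 − ρ)μ) / ρ
X = (59.0040 − 0.410 × 67.5) / 0.590 = (59.0040 − 27.6750) / 0.590 = 31.3290 / 0.590 = 53.100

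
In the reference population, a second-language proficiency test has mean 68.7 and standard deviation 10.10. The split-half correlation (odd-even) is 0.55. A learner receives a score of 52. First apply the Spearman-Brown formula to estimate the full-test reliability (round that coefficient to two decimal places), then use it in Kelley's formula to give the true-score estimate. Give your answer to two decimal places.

Spearman-Brown: ρ = 2r/(1 + r) = 2(0.55)/(1 + 0.55) = 1.100/1.55 = 0.7097 → 0.71
T̂ = ρX + (1 − ρ)μ
  = 0.71 × 52 + 0.29 × 68.7
  = 36.92 + 19.923
  = 56.843
  ≈ 56.84

56.84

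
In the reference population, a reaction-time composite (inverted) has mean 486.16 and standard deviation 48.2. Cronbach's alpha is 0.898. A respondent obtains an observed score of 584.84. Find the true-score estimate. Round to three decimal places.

574.775

T̂ = ρX + (1 − ρ)μ
  = 0.898 × 584.84 + 0.102 × 486.16
  = 525.18632 + 49.58832
  = 574.7746
  ≈ 574.775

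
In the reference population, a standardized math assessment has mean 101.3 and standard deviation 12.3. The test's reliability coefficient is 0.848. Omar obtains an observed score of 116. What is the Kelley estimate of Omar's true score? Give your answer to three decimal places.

113.766

T̂ = ρX + (1 − ρ)μ
  = 0.848 × 116 + 0.152 × 101.3
  = 98.368 + 15.3976
  = 113.7656
  ≈ 113.766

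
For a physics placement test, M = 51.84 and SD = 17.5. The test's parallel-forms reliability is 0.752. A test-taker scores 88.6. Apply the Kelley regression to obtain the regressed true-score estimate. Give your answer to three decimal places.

T̂ = 0.752(88.6) + 0.248(51.84) = 66.6272 + 12.85632 = 79.4835 → 79.484

79.484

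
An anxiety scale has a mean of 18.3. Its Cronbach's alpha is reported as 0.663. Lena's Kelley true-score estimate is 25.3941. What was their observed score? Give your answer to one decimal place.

T̂ = ρX + (1 − ρ)μ  ⇒  X = (T̂ − (1 − ρ)μ) / ρ
X = (25.3941 − 0.337 × 18.3) / 0.663 = (25.3941 − 6.1671) / 0.663 = 19.2270 / 0.663 = 29.000

29.0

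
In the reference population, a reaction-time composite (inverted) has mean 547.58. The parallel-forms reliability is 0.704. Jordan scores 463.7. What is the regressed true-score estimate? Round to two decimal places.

T̂ = ρX + (1 − ρ)μ
  = 0.704 × 463.7 + 0.296 × 547.58
  = 326.4448 + 162.08368
  = 488.528
  ≈ 488.53

488.53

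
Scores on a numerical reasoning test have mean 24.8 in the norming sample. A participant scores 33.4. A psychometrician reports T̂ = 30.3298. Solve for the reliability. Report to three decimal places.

0.643

T̂ = ρX + (1 − ρ)μ  ⇒  T̂ − μ = ρ(X − μ)
ρ = (T̂ − μ)/(X − μ) = (30.3298 − 24.8) / (33.4 − 24.8) = 5.5298 / 8.6 = 0.64300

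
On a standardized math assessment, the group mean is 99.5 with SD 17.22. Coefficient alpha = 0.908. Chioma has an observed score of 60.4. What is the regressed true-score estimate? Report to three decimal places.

Weight the observed score by reliability and the mean by (1 − reliability): T̂ = 0.908·60.4 + 0.092·99.5 = 54.8432 + 9.1540 = 63.9972.

63.997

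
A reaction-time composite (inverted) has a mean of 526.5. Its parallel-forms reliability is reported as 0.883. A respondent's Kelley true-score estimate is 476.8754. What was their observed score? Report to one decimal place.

470.3

T̂ = ρX + (1 − ρ)μ  ⇒  X = (T̂ − (1 − ρ)μ) / ρ
X = (476.8754 − 0.117 × 526.5) / 0.883 = (476.8754 − 61.6005) / 0.883 = 415.2749 / 0.883 = 470.300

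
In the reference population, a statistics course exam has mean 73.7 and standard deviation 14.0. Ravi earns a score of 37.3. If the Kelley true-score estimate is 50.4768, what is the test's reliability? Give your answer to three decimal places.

0.638

T̂ = ρX + (1 − ρ)μ  ⇒  T̂ − μ = ρ(X − μ)
ρ = (T̂ − μ)/(X − μ) = (50.4768 − 73.7) / (37.3 − 73.7) = -23.2232 / -36.4 = 0.63800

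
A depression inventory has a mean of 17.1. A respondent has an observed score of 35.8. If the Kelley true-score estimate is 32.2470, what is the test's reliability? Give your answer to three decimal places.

0.810

T̂ = ρX + (1 − ρ)μ  ⇒  T̂ − μ = ρ(X − μ)
ρ = (T̂ − μ)/(X − μ) = (32.2470 − 17.1) / (35.8 − 17.1) = 15.1470 / 18.7 = 0.81000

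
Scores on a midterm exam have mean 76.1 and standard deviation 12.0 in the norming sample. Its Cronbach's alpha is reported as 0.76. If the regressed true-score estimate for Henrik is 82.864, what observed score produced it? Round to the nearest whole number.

T̂ = ρX + (1 − ρ)μ  ⇒  X = (T̂ − (1 − ρ)μ) / ρ
X = (82.864 − 0.24 × 76.1) / 0.76 = (82.864 − 18.264) / 0.76 = 64.600 / 0.76 = 85.00

85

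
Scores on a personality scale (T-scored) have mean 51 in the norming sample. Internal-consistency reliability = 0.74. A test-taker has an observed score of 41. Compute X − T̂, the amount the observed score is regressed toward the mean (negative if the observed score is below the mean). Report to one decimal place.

T̂ = 0.74(41) + 0.26(51) = 30.34 + 13.26 = 43.600 → 43.60
X − T̂ = 41 − 43.60 = -2.60 → -2.6

-2.6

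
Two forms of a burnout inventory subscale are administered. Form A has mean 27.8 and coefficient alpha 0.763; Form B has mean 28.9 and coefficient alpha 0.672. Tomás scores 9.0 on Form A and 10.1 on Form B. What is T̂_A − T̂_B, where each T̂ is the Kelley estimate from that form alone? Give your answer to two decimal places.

T̂_A = 0.763(9.0) + 0.237(27.8) = 13.4556
T̂_B = 0.672(10.1) + 0.328(28.9) = 16.2664
T̂_A − T̂_B = -2.8108

-2.81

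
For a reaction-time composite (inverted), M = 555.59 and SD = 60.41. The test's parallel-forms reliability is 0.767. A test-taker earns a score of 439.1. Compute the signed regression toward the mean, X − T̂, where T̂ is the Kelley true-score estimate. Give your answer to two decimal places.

Regress the observed score toward the mean by the unreliability: T̂ = 0.767·439.1 + 0.233·555.59 = 336.7897 + 129.45247 = 466.2422.
X − T̂ = 439.1 − 466.242 = -27.142 → -27.14

-27.14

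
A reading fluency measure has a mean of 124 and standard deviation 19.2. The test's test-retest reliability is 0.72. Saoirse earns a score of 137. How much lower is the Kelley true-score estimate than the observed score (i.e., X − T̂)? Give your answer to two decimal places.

Regress the observed score toward the mean by the unreliability: T̂ = 0.72·137 + 0.28·124 = 98.64 + 34.72 = 133.3600.
X − T̂ = 137 − 133.360 = 3.640 → 3.64

3.64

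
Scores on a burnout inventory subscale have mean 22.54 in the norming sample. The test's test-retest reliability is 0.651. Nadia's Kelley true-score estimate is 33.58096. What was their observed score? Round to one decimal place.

T̂ = ρX + (1 − ρ)μ  ⇒  X = (T̂ − (1 − ρ)μ) / ρ
X = (33.58096 − 0.349 × 22.54) / 0.651 = (33.58096 − 7.86646) / 0.651 = 25.71450 / 0.651 = 39.500

39.5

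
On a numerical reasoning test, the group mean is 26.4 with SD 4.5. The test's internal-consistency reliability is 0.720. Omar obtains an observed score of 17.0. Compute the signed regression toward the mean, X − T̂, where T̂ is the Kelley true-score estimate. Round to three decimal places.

T̂ = ρX + (1 − ρ)μ
  = 0.720 × 17.0 + 0.280 × 26.4
  = 12.2400 + 7.3920
  = 19.63200
  ≈ 19.6320
X − T̂ = 17.0 − 19.6320 = -2.6320 → -2.632

-2.632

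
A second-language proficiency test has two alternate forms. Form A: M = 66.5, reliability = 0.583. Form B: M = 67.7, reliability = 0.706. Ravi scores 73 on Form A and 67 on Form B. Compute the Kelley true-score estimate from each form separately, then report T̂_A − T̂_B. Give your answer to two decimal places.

T̂_A = 0.583(73) + 0.417(66.5) = 70.2895
T̂_B = 0.706(67) + 0.294(67.7) = 67.2058
T̂_A − T̂_B = 3.0837

3.08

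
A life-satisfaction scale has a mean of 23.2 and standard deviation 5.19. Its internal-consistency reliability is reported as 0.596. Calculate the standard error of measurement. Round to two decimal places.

3.30

SEM = SD · √(1 − ρ) = 5.19 × √0.404 = 5.19 × 0.6356 = 3.299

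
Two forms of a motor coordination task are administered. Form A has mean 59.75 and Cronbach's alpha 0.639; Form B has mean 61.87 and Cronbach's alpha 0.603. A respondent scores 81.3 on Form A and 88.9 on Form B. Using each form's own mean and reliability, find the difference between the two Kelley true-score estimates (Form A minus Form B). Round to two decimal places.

T̂_A = 0.639(81.3) + 0.361(59.75) = 73.5204
T̂_B = 0.603(88.9) + 0.397(61.87) = 78.1691
T̂_A − T̂_B = -4.6486

-4.65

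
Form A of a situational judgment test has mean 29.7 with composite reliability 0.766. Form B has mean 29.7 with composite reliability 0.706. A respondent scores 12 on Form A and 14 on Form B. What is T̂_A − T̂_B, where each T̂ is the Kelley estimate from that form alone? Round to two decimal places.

T̂_A = 0.766(12) + 0.234(29.7) = 16.1418
T̂_B = 0.706(14) + 0.294(29.7) = 18.6158
T̂_A − T̂_B = -2.4740

-2.47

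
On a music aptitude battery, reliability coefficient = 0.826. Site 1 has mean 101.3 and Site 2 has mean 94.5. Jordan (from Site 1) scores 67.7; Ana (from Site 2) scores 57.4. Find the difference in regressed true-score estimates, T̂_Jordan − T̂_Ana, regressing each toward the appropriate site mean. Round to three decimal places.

9.691

T̂_Jordan = 0.826(67.7) + 0.174(101.3) = 73.54640
T̂_Ana = 0.826(57.4) + 0.174(94.5) = 63.85540
Difference = 73.54640 − 63.85540 = 9.69100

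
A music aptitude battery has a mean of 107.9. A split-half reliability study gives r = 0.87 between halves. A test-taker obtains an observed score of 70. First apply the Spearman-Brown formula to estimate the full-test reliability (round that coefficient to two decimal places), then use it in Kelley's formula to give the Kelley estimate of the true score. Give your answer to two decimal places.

72.65

Spearman-Brown: ρ = 2r/(1 + r) = 2(0.87)/(1 + 0.87) = 1.740/1.87 = 0.9305 → 0.93
Regress the observed score toward the mean by the unreliability: T̂ = 0.93·70 + 0.07·107.9 = 65.10 + 7.553 = 72.653.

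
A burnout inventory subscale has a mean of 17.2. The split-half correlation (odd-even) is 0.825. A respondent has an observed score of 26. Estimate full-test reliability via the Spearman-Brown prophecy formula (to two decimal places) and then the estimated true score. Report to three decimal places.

25.120

Spearman-Brown: ρ = 2r/(1 + r) = 2(0.825)/(1 + 0.825) = 1.6500/1.825 = 0.9041 → 0.90
T̂ = ρX + (1 − ρ)μ
  = 0.90 × 26 + 0.10 × 17.2
  = 23.40 + 1.720
  = 25.1200
  ≈ 25.120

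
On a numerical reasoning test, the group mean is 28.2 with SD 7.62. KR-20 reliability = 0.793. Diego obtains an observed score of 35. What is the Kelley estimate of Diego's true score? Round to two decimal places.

Weight the observed score by reliability and the mean by (1 − reliability): T̂ = 0.793·35 + 0.207·28.2 = 27.755 + 5.8374 = 33.592.

33.59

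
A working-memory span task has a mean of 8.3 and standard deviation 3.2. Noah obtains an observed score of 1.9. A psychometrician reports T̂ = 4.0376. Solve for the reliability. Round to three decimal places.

T̂ = ρX + (1 − ρ)μ  ⇒  T̂ − μ = ρ(X − μ)
ρ = (T̂ − μ)/(X − μ) = (4.0376 − 8.3) / (1.9 − 8.3) = -4.2624 / -6.4 = 0.66600

0.666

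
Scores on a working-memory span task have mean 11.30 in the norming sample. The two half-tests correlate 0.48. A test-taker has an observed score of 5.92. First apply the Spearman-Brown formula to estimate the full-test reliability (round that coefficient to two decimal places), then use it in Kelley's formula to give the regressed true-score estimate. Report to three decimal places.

7.803

Spearman-Brown: ρ = 2r/(1 + r) = 2(0.48)/(1 + 0.48) = 0.960/1.48 = 0.6486 → 0.65
T̂ = ρX + (1 − ρ)μ
  = 0.65 × 5.92 + 0.35 × 11.30
  = 3.8480 + 3.9550
  = 7.8030
  ≈ 7.803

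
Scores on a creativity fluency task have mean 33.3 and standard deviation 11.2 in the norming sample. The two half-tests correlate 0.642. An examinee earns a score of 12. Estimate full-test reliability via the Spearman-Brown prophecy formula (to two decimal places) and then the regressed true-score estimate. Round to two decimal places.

16.69

Spearman-Brown: ρ = 2r/(1 + r) = 2(0.642)/(1 + 0.642) = 1.2840/1.642 = 0.7820 → 0.78
T̂ = 0.78(12) + 0.22(33.3) = 9.36 + 7.326 = 16.686 → 16.69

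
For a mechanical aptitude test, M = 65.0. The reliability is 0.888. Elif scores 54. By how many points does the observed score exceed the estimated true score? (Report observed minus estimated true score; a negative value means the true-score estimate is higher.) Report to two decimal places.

-1.23

T̂ = ρX + (1 − ρ)μ
  = 0.888 × 54 + 0.112 × 65.0
  = 47.952 + 7.2800
  = 55.2320
  ≈ 55.232
X − T̂ = 54 − 55.232 = -1.232 → -1.23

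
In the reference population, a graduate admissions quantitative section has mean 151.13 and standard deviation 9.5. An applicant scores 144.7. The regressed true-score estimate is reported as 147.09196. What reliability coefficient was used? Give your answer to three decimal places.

T̂ = ρX + (1 − ρ)μ  ⇒  T̂ − μ = ρ(X − μ)
ρ = (T̂ − μ)/(X − μ) = (147.09196 − 151.13) / (144.7 − 151.13) = -4.03804 / -6.43 = 0.62800

0.628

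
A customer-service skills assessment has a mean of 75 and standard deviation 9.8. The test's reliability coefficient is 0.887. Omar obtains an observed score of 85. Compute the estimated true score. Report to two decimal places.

Weight the observed score by reliability and the mean by (1 − reliability): T̂ = 0.887·85 + 0.113·75 = 75.395 + 8.475 = 83.870.

83.87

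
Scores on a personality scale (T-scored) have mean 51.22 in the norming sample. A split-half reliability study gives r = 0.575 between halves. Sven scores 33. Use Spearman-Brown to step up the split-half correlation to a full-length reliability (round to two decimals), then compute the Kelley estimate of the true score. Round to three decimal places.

Spearman-Brown: ρ = 2r/(1 + r) = 2(0.575)/(1 + 0.575) = 1.1500/1.575 = 0.7302 → 0.73
T̂ = 0.73(33) + 0.27(51.22) = 24.09 + 13.8294 = 37.9194 → 37.919

37.919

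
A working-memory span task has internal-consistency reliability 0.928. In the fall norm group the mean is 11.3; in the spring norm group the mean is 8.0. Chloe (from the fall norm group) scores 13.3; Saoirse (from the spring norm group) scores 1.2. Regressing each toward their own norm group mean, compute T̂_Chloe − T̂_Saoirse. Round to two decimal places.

11.47

T̂_Chloe = 0.928(13.3) + 0.072(11.3) = 13.1560
T̂_Saoirse = 0.928(1.2) + 0.072(8.0) = 1.6896
Difference = 13.1560 − 1.6896 = 11.4664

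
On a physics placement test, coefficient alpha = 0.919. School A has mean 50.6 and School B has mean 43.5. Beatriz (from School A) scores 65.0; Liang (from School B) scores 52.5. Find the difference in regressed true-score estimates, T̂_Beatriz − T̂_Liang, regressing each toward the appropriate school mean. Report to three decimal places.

12.063

T̂_Beatriz = 0.919(65.0) + 0.081(50.6) = 63.83360
T̂_Liang = 0.919(52.5) + 0.081(43.5) = 51.77100
Difference = 63.83360 − 51.77100 = 12.06260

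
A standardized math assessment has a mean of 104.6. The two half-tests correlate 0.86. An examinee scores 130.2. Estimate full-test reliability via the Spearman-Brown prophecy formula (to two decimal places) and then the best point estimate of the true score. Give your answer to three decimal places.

Spearman-Brown: ρ = 2r/(1 + r) = 2(0.86)/(1 + 0.86) = 1.720/1.86 = 0.9247 → 0.92
T̂ = ρX + (1 − ρ)μ
  = 0.92 × 130.2 + 0.08 × 104.6
  = 119.784 + 8.368
  = 128.1520
  ≈ 128.152

128.152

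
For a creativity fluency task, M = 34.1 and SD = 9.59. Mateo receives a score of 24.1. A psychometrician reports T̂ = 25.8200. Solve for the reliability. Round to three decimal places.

0.828

T̂ = ρX + (1 − ρ)μ  ⇒  T̂ − μ = ρ(X − μ)
ρ = (T̂ − μ)/(X − μ) = (25.8200 − 34.1) / (24.1 − 34.1) = -8.2800 / -10.0 = 0.82800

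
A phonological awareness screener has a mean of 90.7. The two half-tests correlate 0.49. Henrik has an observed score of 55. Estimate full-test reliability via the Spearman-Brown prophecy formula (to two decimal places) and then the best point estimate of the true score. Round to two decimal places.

67.14

Spearman-Brown: ρ = 2r/(1 + r) = 2(0.49)/(1 + 0.49) = 0.980/1.49 = 0.6577 → 0.66
Kelley's formula gives T̂ = 0.66·55 + 0.34·90.7 = 36.30 + 30.838 = 67.138.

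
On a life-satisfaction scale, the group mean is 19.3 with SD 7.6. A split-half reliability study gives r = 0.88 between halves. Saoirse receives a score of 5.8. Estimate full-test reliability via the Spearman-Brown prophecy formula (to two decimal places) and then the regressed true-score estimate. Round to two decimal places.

6.61

Spearman-Brown: ρ = 2r/(1 + r) = 2(0.88)/(1 + 0.88) = 1.760/1.88 = 0.9362 → 0.94
Regress the observed score toward the mean by the unreliability: T̂ = 0.94·5.8 + 0.06·19.3 = 5.452 + 1.158 = 6.610.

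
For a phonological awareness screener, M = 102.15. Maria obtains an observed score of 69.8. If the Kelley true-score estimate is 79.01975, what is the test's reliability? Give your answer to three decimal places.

T̂ = ρX + (1 − ρ)μ  ⇒  T̂ − μ = ρ(X − μ)
ρ = (T̂ − μ)/(X − μ) = (79.01975 − 102.15) / (69.8 − 102.15) = -23.13025 / -32.35 = 0.71500

0.715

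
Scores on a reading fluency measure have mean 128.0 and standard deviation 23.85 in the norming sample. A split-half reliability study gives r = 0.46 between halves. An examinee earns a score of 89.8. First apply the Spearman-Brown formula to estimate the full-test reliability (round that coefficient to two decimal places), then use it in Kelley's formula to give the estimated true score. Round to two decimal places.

103.93

Spearman-Brown: ρ = 2r/(1 + r) = 2(0.46)/(1 + 0.46) = 0.920/1.46 = 0.6301 → 0.63
T̂ = ρX + (1 − ρ)μ
  = 0.63 × 89.8 + 0.37 × 128.0
  = 56.574 + 47.360
  = 103.934
  ≈ 103.93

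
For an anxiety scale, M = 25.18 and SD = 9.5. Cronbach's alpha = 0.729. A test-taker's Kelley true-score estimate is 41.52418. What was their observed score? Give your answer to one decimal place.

47.6

T̂ = ρX + (1 − ρ)μ  ⇒  X = (T̂ − (1 − ρ)μ) / ρ
X = (41.52418 − 0.271 × 25.18) / 0.729 = (41.52418 − 6.82378) / 0.729 = 34.70040 / 0.729 = 47.600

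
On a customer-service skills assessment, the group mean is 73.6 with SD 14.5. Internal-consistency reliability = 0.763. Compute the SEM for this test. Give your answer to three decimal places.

7.059

SEM = SD · √(1 − ρ) = 14.5 × √0.237 = 14.5 × 0.4868 = 7.0590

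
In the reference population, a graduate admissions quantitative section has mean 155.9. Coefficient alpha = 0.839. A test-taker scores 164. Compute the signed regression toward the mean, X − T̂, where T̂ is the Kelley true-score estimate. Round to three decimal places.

Regress the observed score toward the mean by the unreliability: T̂ = 0.839·164 + 0.161·155.9 = 137.596 + 25.0999 = 162.69590.
X − T̂ = 164 − 162.6959 = 1.3041 → 1.304

1.304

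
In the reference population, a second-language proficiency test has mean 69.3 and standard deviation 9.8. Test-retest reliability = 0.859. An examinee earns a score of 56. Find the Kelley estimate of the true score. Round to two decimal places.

57.88

T̂ = ρX + (1 − ρ)μ
  = 0.859 × 56 + 0.141 × 69.3
  = 48.104 + 9.7713
  = 57.875
  ≈ 57.88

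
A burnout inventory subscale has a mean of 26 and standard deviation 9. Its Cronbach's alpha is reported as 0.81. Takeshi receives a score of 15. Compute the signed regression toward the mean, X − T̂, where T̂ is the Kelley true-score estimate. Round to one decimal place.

-2.1

T̂ = 0.81(15) + 0.19(26) = 12.15 + 4.94 = 17.090 → 17.09
X − T̂ = 15 − 17.09 = -2.09 → -2.1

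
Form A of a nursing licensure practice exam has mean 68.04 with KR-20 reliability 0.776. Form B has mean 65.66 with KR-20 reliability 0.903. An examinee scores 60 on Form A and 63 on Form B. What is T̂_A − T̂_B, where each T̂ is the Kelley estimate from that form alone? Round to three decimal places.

T̂_A = 0.776(60) + 0.224(68.04) = 61.80096
T̂_B = 0.903(63) + 0.097(65.66) = 63.25802
T̂_A − T̂_B = -1.45706

-1.457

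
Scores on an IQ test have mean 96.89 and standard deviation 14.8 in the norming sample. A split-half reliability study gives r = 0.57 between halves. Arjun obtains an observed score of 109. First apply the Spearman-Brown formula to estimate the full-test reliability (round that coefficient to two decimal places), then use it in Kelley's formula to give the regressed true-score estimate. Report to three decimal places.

105.730

Spearman-Brown: ρ = 2r/(1 + r) = 2(0.57)/(1 + 0.57) = 1.140/1.57 = 0.7261 → 0.73
T̂ = 0.73(109) + 0.27(96.89) = 79.57 + 26.1603 = 105.7303 → 105.730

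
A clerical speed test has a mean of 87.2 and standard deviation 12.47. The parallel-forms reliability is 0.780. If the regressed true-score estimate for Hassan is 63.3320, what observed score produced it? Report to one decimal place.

56.6

T̂ = ρX + (1 − ρ)μ  ⇒  X = (T̂ − (1 − ρ)μ) / ρ
X = (63.3320 − 0.220 × 87.2) / 0.780 = (63.3320 − 19.1840) / 0.780 = 44.1480 / 0.780 = 56.600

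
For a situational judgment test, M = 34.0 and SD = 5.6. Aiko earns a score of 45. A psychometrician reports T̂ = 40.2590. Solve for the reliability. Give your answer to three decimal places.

0.569

T̂ = ρX + (1 − ρ)μ  ⇒  T̂ − μ = ρ(X − μ)
ρ = (T̂ − μ)/(X − μ) = (40.2590 − 34.0) / (45 − 34.0) = 6.2590 / 11.0 = 0.56900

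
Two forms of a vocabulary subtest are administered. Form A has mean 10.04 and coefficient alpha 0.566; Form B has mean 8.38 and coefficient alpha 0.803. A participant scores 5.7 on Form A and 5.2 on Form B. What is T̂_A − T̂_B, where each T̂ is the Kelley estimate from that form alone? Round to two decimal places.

T̂_A = 0.566(5.7) + 0.434(10.04) = 7.5836
T̂_B = 0.803(5.2) + 0.197(8.38) = 5.8265
T̂_A − T̂_B = 1.7571

1.76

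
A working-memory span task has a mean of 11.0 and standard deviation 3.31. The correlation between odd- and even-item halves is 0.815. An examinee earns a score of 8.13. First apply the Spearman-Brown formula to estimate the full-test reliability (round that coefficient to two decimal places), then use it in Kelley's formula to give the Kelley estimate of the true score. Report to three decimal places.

Spearman-Brown: ρ = 2r/(1 + r) = 2(0.815)/(1 + 0.815) = 1.6300/1.815 = 0.8981 → 0.90
Regress the observed score toward the mean by the unreliability: T̂ = 0.90·8.13 + 0.10·11.0 = 7.3170 + 1.100 = 8.4170.

8.417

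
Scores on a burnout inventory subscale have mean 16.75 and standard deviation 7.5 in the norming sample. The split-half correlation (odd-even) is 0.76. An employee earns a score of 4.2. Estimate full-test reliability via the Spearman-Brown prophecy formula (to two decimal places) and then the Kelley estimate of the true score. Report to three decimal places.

Spearman-Brown: ρ = 2r/(1 + r) = 2(0.76)/(1 + 0.76) = 1.520/1.76 = 0.8636 → 0.86
T̂ = ρX + (1 − ρ)μ
  = 0.86 × 4.2 + 0.14 × 16.75
  = 3.612 + 2.3450
  = 5.9570
  ≈ 5.957

5.957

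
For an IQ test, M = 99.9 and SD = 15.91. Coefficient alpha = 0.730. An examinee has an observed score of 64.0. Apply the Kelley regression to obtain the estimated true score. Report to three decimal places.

73.693

T̂ = ρX + (1 − ρ)μ
  = 0.730 × 64.0 + 0.270 × 99.9
  = 46.7200 + 26.9730
  = 73.6930
  ≈ 73.693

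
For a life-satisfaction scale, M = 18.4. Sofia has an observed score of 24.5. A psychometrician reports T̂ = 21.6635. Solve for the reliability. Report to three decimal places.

0.535

T̂ = ρX + (1 − ρ)μ  ⇒  T̂ − μ = ρ(X − μ)
ρ = (T̂ − μ)/(X − μ) = (21.6635 − 18.4) / (24.5 − 18.4) = 3.2635 / 6.1 = 0.53500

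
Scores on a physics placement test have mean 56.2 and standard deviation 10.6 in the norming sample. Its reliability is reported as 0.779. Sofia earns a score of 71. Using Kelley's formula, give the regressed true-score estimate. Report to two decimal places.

T̂ = ρX + (1 − ρ)μ
  = 0.779 × 71 + 0.221 × 56.2
  = 55.309 + 12.4202
  = 67.729
  ≈ 67.73

67.73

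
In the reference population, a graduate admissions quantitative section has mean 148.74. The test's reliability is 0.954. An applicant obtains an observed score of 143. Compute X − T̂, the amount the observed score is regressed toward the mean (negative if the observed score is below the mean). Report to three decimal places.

-0.264

T̂ = 0.954(143) + 0.046(148.74) = 136.422 + 6.84204 = 143.26404 → 143.2640
X − T̂ = 143 − 143.2640 = -0.2640 → -0.264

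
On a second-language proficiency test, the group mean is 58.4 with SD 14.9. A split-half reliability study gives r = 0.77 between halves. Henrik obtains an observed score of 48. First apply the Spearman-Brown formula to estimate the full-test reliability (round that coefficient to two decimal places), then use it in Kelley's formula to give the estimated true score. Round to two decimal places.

Spearman-Brown: ρ = 2r/(1 + r) = 2(0.77)/(1 + 0.77) = 1.540/1.77 = 0.8701 → 0.87
T̂ = 0.87(48) + 0.13(58.4) = 41.76 + 7.592 = 49.352 → 49.35

49.35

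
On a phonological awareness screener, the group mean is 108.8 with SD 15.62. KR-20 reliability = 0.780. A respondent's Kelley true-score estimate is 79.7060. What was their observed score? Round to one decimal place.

T̂ = ρX + (1 − ρ)μ  ⇒  X = (T̂ − (1 − ρ)μ) / ρ
X = (79.7060 − 0.220 × 108.8) / 0.780 = (79.7060 − 23.9360) / 0.780 = 55.7700 / 0.780 = 71.500

71.5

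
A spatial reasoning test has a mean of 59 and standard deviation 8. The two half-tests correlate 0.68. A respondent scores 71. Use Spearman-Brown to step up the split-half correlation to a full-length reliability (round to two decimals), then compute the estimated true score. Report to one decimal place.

68.7

Spearman-Brown: ρ = 2r/(1 + r) = 2(0.68)/(1 + 0.68) = 1.360/1.68 = 0.8095 → 0.81
T̂ = ρX + (1 − ρ)μ
  = 0.81 × 71 + 0.19 × 59
  = 57.51 + 11.21
  = 68.72
  ≈ 68.7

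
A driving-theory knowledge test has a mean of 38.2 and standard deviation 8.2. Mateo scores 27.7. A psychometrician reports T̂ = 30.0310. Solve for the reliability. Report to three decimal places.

T̂ = ρX + (1 − ρ)μ  ⇒  T̂ − μ = ρ(X − μ)
ρ = (T̂ − μ)/(X − μ) = (30.0310 − 38.2) / (27.7 − 38.2) = -8.1690 / -10.5 = 0.77800

0.778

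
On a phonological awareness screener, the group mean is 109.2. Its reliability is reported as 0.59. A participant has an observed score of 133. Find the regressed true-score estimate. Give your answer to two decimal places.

123.24

T̂ = 0.59(133) + 0.41(109.2) = 78.47 + 44.772 = 123.242 → 123.24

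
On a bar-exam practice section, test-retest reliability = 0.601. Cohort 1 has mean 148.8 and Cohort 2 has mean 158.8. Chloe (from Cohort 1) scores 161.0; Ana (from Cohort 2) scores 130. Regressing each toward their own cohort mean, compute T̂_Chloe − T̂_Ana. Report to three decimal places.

14.641

T̂_Chloe = 0.601(161.0) + 0.399(148.8) = 156.13220
T̂_Ana = 0.601(130) + 0.399(158.8) = 141.49120
Difference = 156.13220 − 141.49120 = 14.64100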